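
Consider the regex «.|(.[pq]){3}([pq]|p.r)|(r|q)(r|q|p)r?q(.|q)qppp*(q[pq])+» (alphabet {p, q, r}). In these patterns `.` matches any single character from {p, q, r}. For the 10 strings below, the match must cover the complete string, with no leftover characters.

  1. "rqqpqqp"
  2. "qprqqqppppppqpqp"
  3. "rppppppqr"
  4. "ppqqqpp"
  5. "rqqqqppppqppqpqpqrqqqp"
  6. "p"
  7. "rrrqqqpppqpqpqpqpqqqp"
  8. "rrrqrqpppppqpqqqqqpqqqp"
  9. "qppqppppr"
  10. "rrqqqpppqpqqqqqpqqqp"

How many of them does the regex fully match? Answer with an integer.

1 → match
2 → match
3 → match
4 → match
5 → no match
6 → match
7 → match
8 → match
9 → match
10 → match
Total matched: 9

9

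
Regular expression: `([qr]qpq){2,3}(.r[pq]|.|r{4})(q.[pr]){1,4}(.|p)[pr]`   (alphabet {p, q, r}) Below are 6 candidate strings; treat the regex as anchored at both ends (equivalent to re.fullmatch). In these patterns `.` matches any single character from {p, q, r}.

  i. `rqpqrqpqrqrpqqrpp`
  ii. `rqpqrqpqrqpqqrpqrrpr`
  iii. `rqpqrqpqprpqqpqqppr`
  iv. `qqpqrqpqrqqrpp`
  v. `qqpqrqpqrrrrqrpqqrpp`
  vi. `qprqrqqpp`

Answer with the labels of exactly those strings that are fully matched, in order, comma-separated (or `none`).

i, ii, iii, iv, v

i → match
ii → match
iii → match
iv → match
v → match
vi → no match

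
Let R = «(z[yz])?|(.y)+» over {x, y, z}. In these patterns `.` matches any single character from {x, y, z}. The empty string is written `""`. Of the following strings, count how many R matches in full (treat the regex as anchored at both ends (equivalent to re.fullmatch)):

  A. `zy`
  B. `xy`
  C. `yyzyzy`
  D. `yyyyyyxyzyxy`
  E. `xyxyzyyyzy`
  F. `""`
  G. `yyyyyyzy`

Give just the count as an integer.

7

A → match
B → match
C → match
D → match
E → match
F → match
G → match
Total matched: 7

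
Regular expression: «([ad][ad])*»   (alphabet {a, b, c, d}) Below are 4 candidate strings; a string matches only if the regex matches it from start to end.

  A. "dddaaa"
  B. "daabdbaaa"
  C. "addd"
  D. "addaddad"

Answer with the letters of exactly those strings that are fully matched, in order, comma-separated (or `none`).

A, C, D

A → match
B → no match
C → match
D → match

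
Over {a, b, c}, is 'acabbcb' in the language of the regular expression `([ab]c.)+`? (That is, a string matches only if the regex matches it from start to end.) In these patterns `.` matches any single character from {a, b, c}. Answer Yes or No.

No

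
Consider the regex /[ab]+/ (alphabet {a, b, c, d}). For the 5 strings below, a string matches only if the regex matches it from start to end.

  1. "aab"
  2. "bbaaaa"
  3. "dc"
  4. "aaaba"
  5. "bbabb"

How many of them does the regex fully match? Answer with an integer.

1 → match
2 → match
3 → no match
4 → match
5 → match
Total matched: 4

4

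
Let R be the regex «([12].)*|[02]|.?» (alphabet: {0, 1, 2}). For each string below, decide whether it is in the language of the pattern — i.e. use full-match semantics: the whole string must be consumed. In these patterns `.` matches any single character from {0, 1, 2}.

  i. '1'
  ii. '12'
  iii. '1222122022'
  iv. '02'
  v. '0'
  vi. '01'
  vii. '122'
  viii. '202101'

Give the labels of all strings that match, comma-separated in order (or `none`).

i → match
ii → match
iii → match
iv → no match
v → match
vi → no match
vii → no match
viii → no match

i, ii, iii, v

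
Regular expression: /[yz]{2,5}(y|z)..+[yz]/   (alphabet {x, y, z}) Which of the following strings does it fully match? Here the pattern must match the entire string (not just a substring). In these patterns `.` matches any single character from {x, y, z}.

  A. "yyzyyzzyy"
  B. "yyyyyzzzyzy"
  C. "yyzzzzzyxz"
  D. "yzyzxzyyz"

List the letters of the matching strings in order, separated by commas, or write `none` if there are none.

A → match
B → match
C → match
D → match

A, B, C, D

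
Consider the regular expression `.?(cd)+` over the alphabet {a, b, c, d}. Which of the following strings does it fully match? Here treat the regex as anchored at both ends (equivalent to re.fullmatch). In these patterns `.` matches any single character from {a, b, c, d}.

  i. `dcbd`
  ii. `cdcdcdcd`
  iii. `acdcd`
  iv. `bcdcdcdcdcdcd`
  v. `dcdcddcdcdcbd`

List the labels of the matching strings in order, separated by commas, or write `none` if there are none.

i → no match — must end with `cd`
ii → match
iii → match
iv → match
v → no match — must end with `cd`

ii, iii, iv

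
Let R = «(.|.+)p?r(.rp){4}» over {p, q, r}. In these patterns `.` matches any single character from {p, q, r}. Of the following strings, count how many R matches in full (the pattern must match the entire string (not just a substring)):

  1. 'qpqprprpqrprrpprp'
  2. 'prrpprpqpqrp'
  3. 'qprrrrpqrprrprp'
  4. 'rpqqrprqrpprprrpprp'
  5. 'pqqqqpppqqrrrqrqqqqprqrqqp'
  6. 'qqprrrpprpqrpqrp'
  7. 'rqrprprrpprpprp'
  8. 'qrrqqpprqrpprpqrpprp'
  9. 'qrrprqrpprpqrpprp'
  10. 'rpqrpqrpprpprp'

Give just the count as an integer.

1 → match
2 → no match
3 → no match
4 → match
5 → no match — must end with 'rp'
6 → match
7 → match
8 → match
9 → match
10 → no match
Total matched: 6

6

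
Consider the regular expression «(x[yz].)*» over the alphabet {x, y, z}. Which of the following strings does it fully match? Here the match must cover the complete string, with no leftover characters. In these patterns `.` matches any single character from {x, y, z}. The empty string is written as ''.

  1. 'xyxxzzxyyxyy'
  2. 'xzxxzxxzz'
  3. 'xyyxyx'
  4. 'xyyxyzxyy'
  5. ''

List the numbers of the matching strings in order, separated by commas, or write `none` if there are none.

1, 2, 3, 4, 5

1. 'xyxxzzxyyxyy' → match
2. 'xzxxzxxzz' → match
3. 'xyyxyx' → match
4. 'xyyxyzxyy' → match
5. '' → match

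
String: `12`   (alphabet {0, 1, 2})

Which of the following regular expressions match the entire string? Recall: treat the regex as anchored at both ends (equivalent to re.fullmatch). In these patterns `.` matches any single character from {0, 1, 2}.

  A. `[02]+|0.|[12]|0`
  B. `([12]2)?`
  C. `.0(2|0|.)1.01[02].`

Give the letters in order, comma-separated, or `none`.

A → no match
B → match
C → no match

B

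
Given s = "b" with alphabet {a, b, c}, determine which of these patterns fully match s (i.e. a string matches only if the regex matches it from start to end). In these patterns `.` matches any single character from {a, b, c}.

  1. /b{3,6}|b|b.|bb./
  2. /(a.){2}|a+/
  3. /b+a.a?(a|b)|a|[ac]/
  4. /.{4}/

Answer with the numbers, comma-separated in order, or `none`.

1 → match
2 → no match — must start with "a"
3 → no match
4 → no match

1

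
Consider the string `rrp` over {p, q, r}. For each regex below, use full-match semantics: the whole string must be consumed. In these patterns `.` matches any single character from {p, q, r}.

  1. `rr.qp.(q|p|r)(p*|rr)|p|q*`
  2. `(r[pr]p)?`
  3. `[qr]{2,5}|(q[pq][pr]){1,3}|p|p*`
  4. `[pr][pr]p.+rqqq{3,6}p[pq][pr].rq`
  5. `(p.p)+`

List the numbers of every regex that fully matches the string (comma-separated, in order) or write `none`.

1 → no match
2 → match
3 → no match
4 → no match — must end with `rq`
5 → no match — must start with `p`

2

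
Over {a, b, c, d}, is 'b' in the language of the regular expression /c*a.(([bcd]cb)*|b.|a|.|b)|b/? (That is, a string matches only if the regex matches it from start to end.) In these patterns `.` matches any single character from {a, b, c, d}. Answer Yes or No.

Yes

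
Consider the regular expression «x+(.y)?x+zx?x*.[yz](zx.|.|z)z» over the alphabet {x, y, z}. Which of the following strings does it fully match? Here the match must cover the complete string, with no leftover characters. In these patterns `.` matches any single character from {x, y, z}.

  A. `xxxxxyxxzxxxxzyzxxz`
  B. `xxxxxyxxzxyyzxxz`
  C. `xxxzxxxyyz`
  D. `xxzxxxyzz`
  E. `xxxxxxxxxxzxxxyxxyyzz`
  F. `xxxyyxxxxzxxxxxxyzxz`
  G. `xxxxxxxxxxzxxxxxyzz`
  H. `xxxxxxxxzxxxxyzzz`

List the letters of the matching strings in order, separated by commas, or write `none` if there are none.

A, B, C, D, F, G, H

A → match
B → match
C → match
D → match
E → no match
F → match
G → match
H → match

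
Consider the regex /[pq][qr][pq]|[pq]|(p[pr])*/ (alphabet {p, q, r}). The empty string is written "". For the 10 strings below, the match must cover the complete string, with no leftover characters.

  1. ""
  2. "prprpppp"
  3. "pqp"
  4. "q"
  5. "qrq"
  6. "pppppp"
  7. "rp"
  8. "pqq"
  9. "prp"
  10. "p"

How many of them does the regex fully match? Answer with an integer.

1 → match
2 → match
3 → match
4 → match
5 → match
6 → match
7 → no match
8 → match
9 → match
10 → match
Total matched: 9

9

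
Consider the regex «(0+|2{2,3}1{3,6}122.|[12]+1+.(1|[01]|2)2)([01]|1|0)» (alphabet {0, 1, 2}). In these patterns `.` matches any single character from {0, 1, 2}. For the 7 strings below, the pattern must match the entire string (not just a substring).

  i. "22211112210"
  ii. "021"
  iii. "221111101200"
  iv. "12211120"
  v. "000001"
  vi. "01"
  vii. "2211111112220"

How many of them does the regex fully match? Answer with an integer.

5

i → match
ii → no match
iii → no match
iv → match
v → match
vi → match
vii → match
Total matched: 5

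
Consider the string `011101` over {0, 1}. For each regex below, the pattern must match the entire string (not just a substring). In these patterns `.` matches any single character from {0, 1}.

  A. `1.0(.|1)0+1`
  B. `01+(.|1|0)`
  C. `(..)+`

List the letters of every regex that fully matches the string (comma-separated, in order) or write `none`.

C

A → no match — must start with `1`
B → no match
C → match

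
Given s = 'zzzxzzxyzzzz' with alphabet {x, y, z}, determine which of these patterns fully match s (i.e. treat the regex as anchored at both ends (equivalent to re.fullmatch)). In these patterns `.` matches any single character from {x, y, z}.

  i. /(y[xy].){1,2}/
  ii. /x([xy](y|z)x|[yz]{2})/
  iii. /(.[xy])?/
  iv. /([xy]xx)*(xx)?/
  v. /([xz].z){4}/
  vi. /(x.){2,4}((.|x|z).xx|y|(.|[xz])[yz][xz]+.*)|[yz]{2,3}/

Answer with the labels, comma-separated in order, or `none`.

v

i → no match — must start with 'y'
ii → no match — must start with 'x'
iii → no match
iv → no match
v → match
vi → no match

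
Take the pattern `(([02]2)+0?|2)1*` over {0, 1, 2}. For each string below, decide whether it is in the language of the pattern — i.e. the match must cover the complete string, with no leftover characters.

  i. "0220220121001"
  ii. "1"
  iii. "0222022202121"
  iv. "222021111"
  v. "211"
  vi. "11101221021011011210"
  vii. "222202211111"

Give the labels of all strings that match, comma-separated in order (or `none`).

v

i → no match
ii → no match
iii → no match
iv → no match
v → match
vi → no match
vii → no match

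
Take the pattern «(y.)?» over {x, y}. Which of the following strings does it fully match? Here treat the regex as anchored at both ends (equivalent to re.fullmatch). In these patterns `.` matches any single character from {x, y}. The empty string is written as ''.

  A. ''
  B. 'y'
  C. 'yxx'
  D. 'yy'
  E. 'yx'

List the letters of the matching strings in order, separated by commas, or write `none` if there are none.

A, D, E

A → match
B → no match
C → no match
D → match
E → match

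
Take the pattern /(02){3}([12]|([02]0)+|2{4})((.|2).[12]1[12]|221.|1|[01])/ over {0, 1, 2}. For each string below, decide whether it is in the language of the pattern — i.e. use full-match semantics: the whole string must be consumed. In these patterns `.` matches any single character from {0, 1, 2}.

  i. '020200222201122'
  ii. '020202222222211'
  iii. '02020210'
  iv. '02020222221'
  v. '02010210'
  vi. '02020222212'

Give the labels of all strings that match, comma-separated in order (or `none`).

ii, iii, iv, vi

i → no match
ii → match
iii → match
iv → match
v → no match
vi → match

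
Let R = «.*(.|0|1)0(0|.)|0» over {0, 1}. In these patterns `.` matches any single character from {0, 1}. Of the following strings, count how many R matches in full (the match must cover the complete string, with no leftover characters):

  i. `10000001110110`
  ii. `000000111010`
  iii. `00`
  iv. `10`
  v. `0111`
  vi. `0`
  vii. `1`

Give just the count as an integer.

1

i → no match
ii → no match
iii → no match
iv → no match
v → no match
vi → match
vii → no match
Total matched: 1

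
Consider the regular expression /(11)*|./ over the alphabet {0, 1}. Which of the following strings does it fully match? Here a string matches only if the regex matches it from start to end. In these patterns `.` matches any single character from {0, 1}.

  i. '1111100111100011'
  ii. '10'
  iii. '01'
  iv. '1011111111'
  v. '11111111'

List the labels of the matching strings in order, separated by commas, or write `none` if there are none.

i → no match
ii. '10' → no match
iii. '01' → no match
iv. '1011111111' → no match
v. '11111111' → match

v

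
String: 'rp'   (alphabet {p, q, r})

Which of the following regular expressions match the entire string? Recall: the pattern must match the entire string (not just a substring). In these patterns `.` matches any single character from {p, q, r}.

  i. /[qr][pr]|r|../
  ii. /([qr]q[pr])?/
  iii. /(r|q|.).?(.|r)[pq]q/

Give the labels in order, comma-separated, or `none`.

i

i → match
ii → no match
iii → no match — must end with 'q'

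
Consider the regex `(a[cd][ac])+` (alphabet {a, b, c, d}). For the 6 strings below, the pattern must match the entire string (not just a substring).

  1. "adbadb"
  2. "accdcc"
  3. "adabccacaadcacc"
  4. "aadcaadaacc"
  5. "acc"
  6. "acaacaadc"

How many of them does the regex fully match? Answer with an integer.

2

1 → no match
2 → no match
3 → no match
4 → no match
5 → match
6 → match
Total matched: 2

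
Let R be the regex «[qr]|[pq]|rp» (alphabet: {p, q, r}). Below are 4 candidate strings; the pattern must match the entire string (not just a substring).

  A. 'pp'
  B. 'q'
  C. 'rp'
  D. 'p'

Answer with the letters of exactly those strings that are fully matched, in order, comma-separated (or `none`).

A. 'pp' → no match
B. 'q' → match
C. 'rp' → match
D. 'p' → match

B, C, D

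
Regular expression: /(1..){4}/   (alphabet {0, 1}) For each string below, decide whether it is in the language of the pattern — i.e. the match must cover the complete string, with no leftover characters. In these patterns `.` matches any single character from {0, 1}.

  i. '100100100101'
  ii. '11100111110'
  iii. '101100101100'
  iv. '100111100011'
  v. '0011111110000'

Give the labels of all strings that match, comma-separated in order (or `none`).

i, iii

i → match
ii → no match
iii → match
iv → no match
v → no match — must start with '1'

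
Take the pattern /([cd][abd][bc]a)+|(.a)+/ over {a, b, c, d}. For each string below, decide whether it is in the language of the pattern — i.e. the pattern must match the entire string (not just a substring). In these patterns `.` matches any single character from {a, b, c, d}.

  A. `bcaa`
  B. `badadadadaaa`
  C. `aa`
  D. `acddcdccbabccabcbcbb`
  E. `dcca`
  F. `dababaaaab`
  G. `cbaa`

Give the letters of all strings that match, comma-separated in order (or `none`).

A → no match
B → match
C → match
D → no match — must end with `a`
E → no match
F → no match — must end with `a`
G → no match

B, C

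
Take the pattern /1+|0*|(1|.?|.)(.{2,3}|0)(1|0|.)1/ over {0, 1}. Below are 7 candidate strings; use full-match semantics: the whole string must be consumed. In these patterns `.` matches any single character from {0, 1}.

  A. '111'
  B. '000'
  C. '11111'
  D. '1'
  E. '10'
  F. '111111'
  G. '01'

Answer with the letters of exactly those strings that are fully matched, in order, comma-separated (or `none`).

A, B, C, D, F

A. '111' → match
B. '000' → match
C. '11111' → match
D. '1' → match
E. '10' → no match
F. '111111' → match
G. '01' → no match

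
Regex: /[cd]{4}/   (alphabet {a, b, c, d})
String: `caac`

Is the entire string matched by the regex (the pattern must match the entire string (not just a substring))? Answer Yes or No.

No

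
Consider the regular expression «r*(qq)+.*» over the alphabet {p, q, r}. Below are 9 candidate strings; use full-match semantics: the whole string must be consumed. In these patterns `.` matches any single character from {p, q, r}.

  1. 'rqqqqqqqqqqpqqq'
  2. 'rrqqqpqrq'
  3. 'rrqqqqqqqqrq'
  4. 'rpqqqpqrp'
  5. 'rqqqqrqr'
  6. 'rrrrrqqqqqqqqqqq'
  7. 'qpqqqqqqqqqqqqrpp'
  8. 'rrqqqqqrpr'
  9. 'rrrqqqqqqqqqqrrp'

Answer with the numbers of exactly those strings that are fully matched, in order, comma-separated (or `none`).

1, 2, 3, 5, 6, 8, 9

1 → match
2. 'rrqqqpqrq' → match
3. 'rrqqqqqqqqrq' → match
4. 'rpqqqpqrp' → no match
5. 'rqqqqrqr' → match
6 → match
7 → no match
8. 'rrqqqqqrpr' → match
9 → match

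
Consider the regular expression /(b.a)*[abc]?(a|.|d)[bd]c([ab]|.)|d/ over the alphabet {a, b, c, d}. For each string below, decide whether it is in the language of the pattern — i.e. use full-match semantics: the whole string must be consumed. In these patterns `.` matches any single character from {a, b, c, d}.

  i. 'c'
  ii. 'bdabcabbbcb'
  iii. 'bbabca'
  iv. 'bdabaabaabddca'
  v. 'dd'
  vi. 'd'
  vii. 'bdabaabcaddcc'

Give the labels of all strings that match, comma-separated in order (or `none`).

ii, iv, vi, vii

i → no match
ii → match
iii → no match
iv → match
v → no match
vi → match
vii → match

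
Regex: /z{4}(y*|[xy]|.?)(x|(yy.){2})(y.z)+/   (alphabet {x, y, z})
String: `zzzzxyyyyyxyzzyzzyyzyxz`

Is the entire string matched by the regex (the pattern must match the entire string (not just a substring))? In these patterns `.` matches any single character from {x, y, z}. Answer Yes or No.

Yes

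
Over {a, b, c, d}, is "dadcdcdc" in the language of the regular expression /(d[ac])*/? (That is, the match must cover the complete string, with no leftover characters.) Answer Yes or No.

Yes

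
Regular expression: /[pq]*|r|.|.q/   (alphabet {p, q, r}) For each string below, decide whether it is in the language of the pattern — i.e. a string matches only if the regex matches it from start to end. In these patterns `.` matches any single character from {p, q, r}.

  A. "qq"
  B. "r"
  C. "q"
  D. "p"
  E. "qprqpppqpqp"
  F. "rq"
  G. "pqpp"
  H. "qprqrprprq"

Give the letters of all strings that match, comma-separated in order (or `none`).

A, B, C, D, F, G

A → match
B → match
C → match
D → match
E → no match
F → match
G → match
H → no match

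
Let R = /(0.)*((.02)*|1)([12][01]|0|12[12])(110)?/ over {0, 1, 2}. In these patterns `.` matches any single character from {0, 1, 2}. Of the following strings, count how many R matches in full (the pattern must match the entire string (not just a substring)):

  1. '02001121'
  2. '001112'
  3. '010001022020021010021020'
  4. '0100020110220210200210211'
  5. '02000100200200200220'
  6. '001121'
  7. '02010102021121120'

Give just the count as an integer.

4

1 → match
2 → no match
3 → no match
4 → match
5 → match
6 → match
7 → no match
Total matched: 4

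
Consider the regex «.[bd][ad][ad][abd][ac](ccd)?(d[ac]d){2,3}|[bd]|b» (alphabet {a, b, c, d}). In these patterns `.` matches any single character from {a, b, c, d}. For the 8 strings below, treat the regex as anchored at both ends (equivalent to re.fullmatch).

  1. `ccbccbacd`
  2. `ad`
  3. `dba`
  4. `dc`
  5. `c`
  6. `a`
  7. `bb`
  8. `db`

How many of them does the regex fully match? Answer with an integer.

1 → no match
2 → no match
3 → no match
4 → no match
5 → no match
6 → no match
7 → no match
8 → no match
Total matched: 0

0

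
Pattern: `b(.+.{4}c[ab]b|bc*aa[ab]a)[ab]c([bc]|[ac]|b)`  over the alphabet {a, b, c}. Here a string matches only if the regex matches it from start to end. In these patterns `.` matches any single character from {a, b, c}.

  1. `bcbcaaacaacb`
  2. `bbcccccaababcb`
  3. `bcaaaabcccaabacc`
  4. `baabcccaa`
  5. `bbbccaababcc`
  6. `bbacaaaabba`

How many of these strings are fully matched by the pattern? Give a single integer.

1

1. `bcbcaaacaacb` → no match
2 → match
3 → no match
4. `baabcccaa` → no match
5. `bbbccaababcc` → no match
6. `bbacaaaabba` → no match
Total matched: 1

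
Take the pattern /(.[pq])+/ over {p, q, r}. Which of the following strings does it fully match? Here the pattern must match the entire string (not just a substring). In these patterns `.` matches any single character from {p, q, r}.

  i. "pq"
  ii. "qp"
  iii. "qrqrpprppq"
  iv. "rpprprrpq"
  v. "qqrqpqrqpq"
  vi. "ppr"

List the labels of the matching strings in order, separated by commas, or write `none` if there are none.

i → match
ii → match
iii → no match
iv → no match
v → match
vi → no match

i, ii, v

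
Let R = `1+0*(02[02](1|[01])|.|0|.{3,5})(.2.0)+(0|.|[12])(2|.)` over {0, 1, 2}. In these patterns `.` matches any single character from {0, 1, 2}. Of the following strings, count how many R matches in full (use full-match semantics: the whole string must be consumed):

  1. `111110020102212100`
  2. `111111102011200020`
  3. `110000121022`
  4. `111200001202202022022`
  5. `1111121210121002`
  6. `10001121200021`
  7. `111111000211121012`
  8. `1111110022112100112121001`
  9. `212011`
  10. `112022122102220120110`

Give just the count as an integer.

3

1 → no match
2 → no match
3 → match
4 → no match
5 → match
6 → no match
7 → match
8 → no match
9 → no match — must start with `1`
10 → no match
Total matched: 3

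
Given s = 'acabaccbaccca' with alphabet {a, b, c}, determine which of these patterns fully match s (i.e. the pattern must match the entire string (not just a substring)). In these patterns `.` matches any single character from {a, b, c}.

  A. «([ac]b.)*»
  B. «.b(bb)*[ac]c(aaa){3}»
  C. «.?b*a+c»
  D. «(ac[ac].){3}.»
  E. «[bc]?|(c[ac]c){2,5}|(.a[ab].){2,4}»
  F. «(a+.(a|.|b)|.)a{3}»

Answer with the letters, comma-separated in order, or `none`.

A → no match
B → no match — must end with 'aaa'
C → no match — must end with 'ac'
D → match
E → no match
F → no match

D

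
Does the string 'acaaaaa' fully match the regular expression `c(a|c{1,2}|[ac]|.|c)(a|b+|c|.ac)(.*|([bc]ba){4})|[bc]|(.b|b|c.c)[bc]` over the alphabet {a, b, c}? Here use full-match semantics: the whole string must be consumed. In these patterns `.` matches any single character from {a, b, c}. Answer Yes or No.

No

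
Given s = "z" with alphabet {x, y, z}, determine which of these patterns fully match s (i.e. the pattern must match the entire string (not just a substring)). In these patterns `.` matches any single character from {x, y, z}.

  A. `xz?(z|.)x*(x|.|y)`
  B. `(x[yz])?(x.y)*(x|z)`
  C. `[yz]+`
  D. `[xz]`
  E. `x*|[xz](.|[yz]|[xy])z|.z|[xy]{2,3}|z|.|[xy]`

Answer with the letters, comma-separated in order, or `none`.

B, C, D, E

A → no match — must start with "x"
B → match
C → match
D → match
E → match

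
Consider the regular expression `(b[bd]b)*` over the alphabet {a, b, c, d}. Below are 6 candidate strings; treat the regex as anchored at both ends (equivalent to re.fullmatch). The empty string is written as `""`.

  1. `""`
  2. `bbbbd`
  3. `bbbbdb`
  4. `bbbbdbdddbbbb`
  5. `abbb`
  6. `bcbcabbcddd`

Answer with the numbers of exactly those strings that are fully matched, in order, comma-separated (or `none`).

1. `""` → match
2. `bbbbd` → no match
3. `bbbbdb` → match
4 → no match
5. `abbb` → no match
6. `bcbcabbcddd` → no match

1, 3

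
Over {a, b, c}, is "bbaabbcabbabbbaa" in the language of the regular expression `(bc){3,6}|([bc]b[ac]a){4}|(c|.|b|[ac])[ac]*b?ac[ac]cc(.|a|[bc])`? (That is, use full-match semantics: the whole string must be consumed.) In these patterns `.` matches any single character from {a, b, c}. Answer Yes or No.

No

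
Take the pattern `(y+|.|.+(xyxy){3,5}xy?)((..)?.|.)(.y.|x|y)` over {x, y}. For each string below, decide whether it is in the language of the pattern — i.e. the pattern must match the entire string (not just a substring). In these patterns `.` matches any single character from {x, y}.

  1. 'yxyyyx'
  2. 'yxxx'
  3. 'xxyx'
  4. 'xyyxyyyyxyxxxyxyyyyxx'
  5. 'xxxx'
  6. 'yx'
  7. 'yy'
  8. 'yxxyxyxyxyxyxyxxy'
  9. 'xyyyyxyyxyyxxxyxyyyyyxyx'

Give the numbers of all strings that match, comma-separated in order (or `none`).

8

1 → no match
2 → no match
3 → no match
4 → no match
5 → no match
6 → no match
7 → no match
8 → match
9 → no match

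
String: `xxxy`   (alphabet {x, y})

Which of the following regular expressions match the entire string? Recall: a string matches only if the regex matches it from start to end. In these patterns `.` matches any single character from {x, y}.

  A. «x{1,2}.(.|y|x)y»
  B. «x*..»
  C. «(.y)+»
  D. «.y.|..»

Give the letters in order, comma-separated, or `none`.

A, B

A → match
B → match
C → no match
D → no match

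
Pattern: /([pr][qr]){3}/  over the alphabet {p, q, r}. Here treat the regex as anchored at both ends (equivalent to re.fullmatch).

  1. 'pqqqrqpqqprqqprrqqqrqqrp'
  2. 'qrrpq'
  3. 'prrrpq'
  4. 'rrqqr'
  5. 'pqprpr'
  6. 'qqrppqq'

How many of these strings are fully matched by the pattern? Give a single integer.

2

1 → no match
2 → no match
3 → match
4 → no match
5 → match
6 → no match
Total matched: 2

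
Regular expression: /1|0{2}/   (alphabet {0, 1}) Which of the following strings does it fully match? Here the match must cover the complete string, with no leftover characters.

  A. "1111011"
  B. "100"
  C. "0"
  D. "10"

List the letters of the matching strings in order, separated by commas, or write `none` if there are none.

A → no match
B → no match
C → no match
D → no match

none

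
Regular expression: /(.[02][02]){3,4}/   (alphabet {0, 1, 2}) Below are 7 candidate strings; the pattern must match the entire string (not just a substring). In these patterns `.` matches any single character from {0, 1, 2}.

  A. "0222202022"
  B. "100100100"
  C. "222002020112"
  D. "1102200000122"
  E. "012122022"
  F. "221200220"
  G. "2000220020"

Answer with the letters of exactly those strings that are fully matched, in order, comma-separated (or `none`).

B

A → no match
B → match
C → no match
D → no match
E → no match
F → no match
G → no match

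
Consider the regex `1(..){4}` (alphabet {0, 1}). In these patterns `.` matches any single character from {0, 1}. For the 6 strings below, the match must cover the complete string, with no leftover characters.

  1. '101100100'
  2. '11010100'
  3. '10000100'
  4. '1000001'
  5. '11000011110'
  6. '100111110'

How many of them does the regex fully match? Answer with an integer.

2

1. '101100100' → match
2. '11010100' → no match
3. '10000100' → no match
4. '1000001' → no match
5. '11000011110' → no match
6. '100111110' → match
Total matched: 2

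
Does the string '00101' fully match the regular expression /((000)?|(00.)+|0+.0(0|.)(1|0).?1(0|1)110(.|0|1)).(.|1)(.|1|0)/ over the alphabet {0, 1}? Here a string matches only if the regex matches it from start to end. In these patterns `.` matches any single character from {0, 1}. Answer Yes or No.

No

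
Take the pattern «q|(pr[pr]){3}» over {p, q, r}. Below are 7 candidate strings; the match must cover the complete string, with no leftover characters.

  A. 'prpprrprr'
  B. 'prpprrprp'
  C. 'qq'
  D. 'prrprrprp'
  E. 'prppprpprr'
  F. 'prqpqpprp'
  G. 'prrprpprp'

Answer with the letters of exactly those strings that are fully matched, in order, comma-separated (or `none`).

A, B, D, G

A → match
B → match
C → no match
D → match
E → no match
F → no match
G → match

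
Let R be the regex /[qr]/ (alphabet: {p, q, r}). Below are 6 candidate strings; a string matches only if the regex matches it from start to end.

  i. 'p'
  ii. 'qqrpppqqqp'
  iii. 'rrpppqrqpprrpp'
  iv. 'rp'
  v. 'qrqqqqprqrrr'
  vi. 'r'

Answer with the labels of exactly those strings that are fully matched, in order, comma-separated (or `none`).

vi

i → no match
ii → no match
iii → no match
iv → no match
v → no match
vi → match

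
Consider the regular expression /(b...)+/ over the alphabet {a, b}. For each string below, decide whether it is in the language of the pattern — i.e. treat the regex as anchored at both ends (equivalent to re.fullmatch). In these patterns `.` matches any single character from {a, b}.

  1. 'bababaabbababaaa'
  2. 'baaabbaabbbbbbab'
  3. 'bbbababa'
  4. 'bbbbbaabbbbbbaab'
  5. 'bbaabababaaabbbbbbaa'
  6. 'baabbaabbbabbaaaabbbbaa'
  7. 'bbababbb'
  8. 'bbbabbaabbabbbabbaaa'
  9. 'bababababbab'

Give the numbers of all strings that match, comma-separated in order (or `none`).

1 → match
2 → match
3 → match
4 → match
5 → match
6 → no match
7 → no match
8 → match
9 → match

1, 2, 3, 4, 5, 8, 9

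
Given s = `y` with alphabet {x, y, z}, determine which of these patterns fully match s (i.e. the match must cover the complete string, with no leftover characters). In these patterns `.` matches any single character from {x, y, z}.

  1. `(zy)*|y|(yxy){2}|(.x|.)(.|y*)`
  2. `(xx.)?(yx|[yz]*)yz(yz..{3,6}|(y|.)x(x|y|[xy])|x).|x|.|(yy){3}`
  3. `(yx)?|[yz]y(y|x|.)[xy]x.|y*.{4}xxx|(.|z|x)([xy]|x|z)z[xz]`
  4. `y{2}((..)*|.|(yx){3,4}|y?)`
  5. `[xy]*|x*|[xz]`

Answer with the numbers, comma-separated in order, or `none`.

1 → match
2 → match
3 → no match
4 → no match
5 → match

1, 2, 5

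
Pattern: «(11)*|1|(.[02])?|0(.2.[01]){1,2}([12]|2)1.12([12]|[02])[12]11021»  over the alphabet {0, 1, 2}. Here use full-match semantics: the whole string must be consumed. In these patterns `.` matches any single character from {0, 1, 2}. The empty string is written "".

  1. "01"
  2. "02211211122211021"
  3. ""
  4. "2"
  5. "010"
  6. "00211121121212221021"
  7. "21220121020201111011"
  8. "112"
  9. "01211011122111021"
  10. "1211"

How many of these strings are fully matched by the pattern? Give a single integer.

1 → no match
2 → match
3 → match
4 → no match
5 → no match
6 → no match
7 → no match
8 → no match
9 → no match
10 → no match
Total matched: 2

2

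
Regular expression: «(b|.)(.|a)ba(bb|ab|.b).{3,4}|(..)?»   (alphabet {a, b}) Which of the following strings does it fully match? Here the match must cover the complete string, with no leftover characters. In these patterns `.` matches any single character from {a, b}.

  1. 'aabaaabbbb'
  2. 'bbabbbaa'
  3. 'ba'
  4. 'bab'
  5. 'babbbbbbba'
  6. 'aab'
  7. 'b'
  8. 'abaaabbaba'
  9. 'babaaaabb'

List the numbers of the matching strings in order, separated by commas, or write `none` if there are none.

3

1 → no match
2 → no match
3 → match
4 → no match
5 → no match
6 → no match
7 → no match
8 → no match
9 → no match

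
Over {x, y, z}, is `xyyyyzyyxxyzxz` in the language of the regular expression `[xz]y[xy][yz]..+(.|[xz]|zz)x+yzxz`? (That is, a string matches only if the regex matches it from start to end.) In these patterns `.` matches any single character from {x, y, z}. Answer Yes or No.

Yes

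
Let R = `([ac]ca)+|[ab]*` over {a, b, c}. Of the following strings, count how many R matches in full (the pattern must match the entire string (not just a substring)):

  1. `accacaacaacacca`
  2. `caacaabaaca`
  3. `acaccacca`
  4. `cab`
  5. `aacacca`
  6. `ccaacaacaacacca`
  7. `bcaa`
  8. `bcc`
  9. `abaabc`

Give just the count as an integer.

1 → no match
2 → no match
3 → match
4 → no match
5 → no match
6 → match
7 → no match
8 → no match
9 → no match
Total matched: 2

2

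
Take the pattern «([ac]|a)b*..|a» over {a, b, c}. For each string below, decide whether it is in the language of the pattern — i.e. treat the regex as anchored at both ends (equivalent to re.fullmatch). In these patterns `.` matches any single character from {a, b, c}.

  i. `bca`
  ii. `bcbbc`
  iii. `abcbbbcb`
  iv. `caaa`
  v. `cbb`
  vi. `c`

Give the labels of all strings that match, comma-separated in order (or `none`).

i → no match
ii → no match
iii → no match
iv → no match
v → match
vi → no match

v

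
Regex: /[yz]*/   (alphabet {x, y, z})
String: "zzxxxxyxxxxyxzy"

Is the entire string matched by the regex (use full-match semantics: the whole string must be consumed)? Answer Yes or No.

No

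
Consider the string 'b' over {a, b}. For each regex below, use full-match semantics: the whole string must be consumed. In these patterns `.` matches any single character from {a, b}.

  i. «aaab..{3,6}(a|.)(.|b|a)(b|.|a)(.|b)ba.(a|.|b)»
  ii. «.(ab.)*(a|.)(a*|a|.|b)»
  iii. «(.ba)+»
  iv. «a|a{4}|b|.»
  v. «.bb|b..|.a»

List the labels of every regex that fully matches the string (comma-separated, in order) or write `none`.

iv

i → no match — must start with 'aaab'
ii → no match
iii → no match — must end with 'ba'
iv → match
v → no match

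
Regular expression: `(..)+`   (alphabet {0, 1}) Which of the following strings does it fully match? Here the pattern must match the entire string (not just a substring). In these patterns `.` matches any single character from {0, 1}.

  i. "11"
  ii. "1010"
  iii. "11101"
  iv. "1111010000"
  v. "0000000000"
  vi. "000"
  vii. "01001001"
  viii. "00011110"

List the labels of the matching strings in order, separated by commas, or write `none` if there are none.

i → match
ii → match
iii → no match
iv → match
v → match
vi → no match
vii → match
viii → match

i, ii, iv, v, vii, viii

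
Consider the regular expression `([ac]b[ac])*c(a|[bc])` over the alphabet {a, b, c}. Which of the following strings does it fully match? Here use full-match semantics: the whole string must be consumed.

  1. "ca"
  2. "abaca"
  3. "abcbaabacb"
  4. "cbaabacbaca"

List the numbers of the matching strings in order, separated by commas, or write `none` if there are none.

1. "ca" → match
2. "abaca" → match
3. "abcbaabacb" → no match
4. "cbaabacbaca" → match

1, 2, 4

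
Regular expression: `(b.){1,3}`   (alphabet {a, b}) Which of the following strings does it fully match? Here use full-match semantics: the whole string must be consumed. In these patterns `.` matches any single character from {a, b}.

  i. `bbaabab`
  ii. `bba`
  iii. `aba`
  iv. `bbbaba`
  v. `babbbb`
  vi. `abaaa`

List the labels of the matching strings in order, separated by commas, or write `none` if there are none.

iv, v

i → no match
ii → no match
iii → no match — must start with `b`
iv → match
v → match
vi → no match — must start with `b`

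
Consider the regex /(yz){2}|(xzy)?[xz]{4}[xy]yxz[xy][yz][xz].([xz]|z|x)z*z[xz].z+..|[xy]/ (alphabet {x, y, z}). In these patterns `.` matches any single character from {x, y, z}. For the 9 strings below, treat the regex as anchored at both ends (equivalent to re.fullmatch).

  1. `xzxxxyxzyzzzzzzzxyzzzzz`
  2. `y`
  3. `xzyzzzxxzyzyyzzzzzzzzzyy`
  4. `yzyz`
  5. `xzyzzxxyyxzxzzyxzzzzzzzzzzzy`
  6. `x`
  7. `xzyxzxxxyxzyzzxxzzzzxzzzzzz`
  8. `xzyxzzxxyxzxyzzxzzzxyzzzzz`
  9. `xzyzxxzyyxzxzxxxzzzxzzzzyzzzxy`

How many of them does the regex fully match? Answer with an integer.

7

1 → match
2. `y` → match
3 → no match
4. `yzyz` → match
5 → match
6. `x` → match
7 → match
8 → match
9 → no match
Total matched: 7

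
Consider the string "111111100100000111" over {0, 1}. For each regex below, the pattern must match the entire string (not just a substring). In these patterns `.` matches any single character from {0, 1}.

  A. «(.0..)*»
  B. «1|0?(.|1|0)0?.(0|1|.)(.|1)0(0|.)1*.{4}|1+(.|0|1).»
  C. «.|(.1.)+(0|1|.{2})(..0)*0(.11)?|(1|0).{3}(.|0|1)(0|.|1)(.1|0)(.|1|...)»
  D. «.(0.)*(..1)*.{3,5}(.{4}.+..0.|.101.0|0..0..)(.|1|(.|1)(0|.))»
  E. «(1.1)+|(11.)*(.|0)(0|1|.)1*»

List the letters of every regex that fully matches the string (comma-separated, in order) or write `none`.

A → no match
B → no match
C → match
D → match
E → no match

C, D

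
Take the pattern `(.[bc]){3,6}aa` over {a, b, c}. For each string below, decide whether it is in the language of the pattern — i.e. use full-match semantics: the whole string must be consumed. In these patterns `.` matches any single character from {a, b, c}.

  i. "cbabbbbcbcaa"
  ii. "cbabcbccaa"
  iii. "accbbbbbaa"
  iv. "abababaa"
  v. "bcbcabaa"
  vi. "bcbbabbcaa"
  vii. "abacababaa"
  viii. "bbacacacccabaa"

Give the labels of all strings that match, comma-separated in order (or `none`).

i → match
ii → match
iii → match
iv → match
v → match
vi → match
vii → match
viii → match

i, ii, iii, iv, v, vi, vii, viii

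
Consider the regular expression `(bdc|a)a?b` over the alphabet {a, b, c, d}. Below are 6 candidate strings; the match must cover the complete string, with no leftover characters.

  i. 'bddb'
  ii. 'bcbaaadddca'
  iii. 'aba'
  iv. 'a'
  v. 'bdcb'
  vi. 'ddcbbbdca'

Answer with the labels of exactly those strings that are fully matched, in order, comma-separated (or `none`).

v

i → no match
ii → no match — must end with 'b'
iii → no match — must end with 'b'
iv → no match — must end with 'b'
v → match
vi → no match — must end with 'b'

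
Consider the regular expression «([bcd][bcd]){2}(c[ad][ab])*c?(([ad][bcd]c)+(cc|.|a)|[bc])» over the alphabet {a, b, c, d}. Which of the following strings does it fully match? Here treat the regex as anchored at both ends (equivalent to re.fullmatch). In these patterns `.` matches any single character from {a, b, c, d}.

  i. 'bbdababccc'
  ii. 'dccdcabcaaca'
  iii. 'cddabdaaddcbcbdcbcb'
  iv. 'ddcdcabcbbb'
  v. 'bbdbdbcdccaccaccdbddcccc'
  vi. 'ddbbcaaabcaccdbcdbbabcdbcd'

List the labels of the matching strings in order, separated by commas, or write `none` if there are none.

none

i. 'bbdababccc' → no match
ii. 'dccdcabcaaca' → no match
iii → no match
iv. 'ddcdcabcbbb' → no match
v → no match
vi → no match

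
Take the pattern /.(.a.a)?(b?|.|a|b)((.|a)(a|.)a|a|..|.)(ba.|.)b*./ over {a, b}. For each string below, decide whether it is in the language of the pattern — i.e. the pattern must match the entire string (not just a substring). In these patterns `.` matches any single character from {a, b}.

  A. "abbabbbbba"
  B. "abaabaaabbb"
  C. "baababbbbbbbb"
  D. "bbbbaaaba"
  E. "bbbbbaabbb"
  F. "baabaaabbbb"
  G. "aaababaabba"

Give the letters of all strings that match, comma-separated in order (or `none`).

A → match
B → no match
C → match
D → no match
E → match
F → match
G → match

A, C, E, F, G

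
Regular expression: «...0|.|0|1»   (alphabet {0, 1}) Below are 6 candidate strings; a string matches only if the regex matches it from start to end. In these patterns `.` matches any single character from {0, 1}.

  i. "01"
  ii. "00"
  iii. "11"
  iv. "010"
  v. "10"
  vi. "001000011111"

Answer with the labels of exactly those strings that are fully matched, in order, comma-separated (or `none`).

i → no match
ii → no match
iii → no match
iv → no match
v → no match
vi → no match

none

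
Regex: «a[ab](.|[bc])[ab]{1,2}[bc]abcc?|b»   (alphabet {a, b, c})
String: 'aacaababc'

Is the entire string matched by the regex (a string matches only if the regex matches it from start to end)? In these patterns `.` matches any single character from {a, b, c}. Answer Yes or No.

Yes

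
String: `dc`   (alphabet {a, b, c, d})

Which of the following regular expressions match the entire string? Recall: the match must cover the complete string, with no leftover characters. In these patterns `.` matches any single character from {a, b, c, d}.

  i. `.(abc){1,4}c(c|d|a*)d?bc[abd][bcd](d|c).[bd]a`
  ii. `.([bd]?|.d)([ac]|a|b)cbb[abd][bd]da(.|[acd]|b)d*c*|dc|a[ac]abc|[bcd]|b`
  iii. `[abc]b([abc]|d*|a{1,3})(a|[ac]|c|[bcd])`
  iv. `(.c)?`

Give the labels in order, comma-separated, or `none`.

ii, iv

i → no match — must end with `a`
ii → match
iii → no match
iv → match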